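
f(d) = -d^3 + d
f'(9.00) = -242.00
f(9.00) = -720.00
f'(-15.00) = -674.00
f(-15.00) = 3360.00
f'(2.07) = -11.85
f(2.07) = -6.80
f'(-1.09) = -2.56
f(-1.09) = 0.21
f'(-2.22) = -13.79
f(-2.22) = 8.72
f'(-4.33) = -55.25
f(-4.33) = 76.85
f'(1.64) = -7.07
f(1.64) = -2.77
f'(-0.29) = 0.75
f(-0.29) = -0.27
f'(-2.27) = -14.46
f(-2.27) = 9.43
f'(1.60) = -6.68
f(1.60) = -2.50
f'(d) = 1 - 3*d^2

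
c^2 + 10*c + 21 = (c + 3)*(c + 7)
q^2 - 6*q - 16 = (q - 8)*(q + 2)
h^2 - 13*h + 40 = (h - 8)*(h - 5)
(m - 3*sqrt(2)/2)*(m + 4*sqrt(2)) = m^2 + 5*sqrt(2)*m/2 - 12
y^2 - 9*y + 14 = (y - 7)*(y - 2)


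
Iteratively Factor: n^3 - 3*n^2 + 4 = (n - 2)*(n^2 - n - 2) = (n - 2)*(n + 1)*(n - 2)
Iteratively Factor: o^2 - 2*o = (o - 2)*(o)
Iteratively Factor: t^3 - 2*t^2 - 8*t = (t - 4)*(t^2 + 2*t) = t*(t - 4)*(t + 2)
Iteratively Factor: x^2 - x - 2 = (x + 1)*(x - 2)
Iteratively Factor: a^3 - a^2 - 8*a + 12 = (a - 2)*(a^2 + a - 6) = (a - 2)^2*(a + 3)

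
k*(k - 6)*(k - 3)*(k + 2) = k^4 - 7*k^3 + 36*k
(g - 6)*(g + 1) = g^2 - 5*g - 6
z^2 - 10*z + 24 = (z - 6)*(z - 4)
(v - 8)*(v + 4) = v^2 - 4*v - 32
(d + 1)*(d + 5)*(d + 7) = d^3 + 13*d^2 + 47*d + 35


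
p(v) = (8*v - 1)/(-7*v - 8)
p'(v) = 8/(-7*v - 8) + 7*(8*v - 1)/(-7*v - 8)^2 = -71/(7*v + 8)^2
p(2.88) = -0.78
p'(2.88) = -0.09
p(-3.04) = -1.91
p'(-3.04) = -0.40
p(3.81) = -0.85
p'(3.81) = -0.06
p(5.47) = -0.92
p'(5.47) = -0.03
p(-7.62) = -1.37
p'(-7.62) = -0.03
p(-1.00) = 9.00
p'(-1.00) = -71.00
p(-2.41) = -2.29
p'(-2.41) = -0.90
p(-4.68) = -1.55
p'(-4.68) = -0.12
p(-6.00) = -1.44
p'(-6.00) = -0.06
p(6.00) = -0.94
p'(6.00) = -0.03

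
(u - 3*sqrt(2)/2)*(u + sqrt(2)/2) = u^2 - sqrt(2)*u - 3/2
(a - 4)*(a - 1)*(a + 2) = a^3 - 3*a^2 - 6*a + 8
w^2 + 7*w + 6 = (w + 1)*(w + 6)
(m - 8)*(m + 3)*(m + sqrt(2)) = m^3 - 5*m^2 + sqrt(2)*m^2 - 24*m - 5*sqrt(2)*m - 24*sqrt(2)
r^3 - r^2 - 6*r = r*(r - 3)*(r + 2)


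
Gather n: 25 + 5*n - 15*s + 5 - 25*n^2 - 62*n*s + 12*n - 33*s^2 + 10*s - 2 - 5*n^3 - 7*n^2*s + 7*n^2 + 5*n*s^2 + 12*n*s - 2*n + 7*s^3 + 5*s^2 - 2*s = -5*n^3 + n^2*(-7*s - 18) + n*(5*s^2 - 50*s + 15) + 7*s^3 - 28*s^2 - 7*s + 28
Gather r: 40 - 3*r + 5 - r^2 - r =-r^2 - 4*r + 45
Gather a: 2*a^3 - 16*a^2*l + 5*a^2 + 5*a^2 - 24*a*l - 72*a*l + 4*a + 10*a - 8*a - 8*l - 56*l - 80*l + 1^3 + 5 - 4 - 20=2*a^3 + a^2*(10 - 16*l) + a*(6 - 96*l) - 144*l - 18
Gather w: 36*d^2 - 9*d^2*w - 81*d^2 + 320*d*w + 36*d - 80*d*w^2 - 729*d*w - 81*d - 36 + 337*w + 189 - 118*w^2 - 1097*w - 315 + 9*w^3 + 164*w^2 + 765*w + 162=-45*d^2 - 45*d + 9*w^3 + w^2*(46 - 80*d) + w*(-9*d^2 - 409*d + 5)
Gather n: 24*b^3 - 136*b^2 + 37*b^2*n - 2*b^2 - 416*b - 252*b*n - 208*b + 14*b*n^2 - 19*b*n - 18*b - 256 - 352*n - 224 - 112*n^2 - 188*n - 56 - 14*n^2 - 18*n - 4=24*b^3 - 138*b^2 - 642*b + n^2*(14*b - 126) + n*(37*b^2 - 271*b - 558) - 540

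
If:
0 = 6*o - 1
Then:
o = 1/6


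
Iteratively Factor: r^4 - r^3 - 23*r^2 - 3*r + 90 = (r + 3)*(r^3 - 4*r^2 - 11*r + 30) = (r - 2)*(r + 3)*(r^2 - 2*r - 15) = (r - 2)*(r + 3)^2*(r - 5)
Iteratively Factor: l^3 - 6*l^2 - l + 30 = (l - 5)*(l^2 - l - 6) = (l - 5)*(l + 2)*(l - 3)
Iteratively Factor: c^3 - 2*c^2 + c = (c - 1)*(c^2 - c) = c*(c - 1)*(c - 1)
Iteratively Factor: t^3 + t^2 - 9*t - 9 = (t - 3)*(t^2 + 4*t + 3) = (t - 3)*(t + 1)*(t + 3)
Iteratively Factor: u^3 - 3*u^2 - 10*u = (u + 2)*(u^2 - 5*u) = (u - 5)*(u + 2)*(u)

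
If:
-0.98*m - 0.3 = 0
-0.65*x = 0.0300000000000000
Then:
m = -0.31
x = -0.05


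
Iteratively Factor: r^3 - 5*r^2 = (r - 5)*(r^2) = r*(r - 5)*(r)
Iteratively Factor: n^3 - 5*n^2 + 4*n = (n - 1)*(n^2 - 4*n) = (n - 4)*(n - 1)*(n)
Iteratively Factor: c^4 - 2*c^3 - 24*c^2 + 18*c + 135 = (c - 3)*(c^3 + c^2 - 21*c - 45) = (c - 3)*(c + 3)*(c^2 - 2*c - 15) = (c - 3)*(c + 3)^2*(c - 5)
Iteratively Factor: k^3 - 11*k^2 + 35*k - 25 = (k - 5)*(k^2 - 6*k + 5) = (k - 5)^2*(k - 1)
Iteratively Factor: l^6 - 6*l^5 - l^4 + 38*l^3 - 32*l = (l - 1)*(l^5 - 5*l^4 - 6*l^3 + 32*l^2 + 32*l) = (l - 1)*(l + 2)*(l^4 - 7*l^3 + 8*l^2 + 16*l) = (l - 4)*(l - 1)*(l + 2)*(l^3 - 3*l^2 - 4*l) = (l - 4)^2*(l - 1)*(l + 2)*(l^2 + l) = l*(l - 4)^2*(l - 1)*(l + 2)*(l + 1)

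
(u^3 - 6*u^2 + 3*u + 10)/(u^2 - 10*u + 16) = (u^2 - 4*u - 5)/(u - 8)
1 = 1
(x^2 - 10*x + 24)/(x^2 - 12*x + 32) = (x - 6)/(x - 8)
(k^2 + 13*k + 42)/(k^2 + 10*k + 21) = (k + 6)/(k + 3)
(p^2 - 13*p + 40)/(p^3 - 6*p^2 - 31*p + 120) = (p - 5)/(p^2 + 2*p - 15)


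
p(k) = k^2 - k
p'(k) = 2*k - 1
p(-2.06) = 6.30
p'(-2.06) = -5.12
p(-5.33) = 33.74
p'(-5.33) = -11.66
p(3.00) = 6.00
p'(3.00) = 5.00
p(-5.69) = 38.07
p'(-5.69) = -12.38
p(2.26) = 2.85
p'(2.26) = 3.52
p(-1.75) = 4.81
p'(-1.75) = -4.50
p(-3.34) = 14.50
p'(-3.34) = -7.68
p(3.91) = 11.38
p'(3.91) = 6.82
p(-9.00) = 90.00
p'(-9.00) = -19.00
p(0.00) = 0.00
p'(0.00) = -1.00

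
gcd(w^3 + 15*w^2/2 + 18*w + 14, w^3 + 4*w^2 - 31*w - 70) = w + 2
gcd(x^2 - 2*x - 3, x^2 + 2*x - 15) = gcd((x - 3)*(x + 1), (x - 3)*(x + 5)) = x - 3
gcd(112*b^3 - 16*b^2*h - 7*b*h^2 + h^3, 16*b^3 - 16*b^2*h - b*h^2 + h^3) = 16*b^2 - h^2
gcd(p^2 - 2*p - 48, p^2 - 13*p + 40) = p - 8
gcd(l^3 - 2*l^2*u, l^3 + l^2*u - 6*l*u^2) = -l^2 + 2*l*u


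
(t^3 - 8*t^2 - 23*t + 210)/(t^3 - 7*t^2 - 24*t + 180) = (t - 7)/(t - 6)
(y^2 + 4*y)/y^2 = (y + 4)/y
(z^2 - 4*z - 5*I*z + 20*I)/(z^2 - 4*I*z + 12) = (z^2 - 4*z - 5*I*z + 20*I)/(z^2 - 4*I*z + 12)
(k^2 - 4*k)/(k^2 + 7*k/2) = 2*(k - 4)/(2*k + 7)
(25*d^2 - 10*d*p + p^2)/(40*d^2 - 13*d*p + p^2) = (-5*d + p)/(-8*d + p)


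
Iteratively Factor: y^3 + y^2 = (y)*(y^2 + y) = y*(y + 1)*(y)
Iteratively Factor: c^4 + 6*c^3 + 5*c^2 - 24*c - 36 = (c + 2)*(c^3 + 4*c^2 - 3*c - 18) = (c + 2)*(c + 3)*(c^2 + c - 6) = (c + 2)*(c + 3)^2*(c - 2)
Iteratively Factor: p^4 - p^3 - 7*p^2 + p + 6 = (p + 2)*(p^3 - 3*p^2 - p + 3) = (p - 1)*(p + 2)*(p^2 - 2*p - 3) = (p - 1)*(p + 1)*(p + 2)*(p - 3)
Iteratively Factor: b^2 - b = (b)*(b - 1)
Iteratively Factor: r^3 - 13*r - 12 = (r - 4)*(r^2 + 4*r + 3) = (r - 4)*(r + 1)*(r + 3)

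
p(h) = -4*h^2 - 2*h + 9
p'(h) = -8*h - 2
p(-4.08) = -49.43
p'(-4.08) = 30.64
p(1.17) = 1.18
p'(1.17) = -11.36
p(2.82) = -28.45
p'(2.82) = -24.56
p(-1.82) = -0.61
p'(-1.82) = 12.56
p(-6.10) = -127.64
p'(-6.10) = 46.80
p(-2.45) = -10.11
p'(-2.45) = 17.60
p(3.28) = -40.59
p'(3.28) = -28.24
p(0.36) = 7.76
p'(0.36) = -4.88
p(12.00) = -591.00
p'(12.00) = -98.00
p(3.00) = -33.00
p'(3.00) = -26.00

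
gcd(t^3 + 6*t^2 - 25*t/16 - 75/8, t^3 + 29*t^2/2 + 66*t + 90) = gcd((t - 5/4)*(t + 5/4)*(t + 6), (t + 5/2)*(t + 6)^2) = t + 6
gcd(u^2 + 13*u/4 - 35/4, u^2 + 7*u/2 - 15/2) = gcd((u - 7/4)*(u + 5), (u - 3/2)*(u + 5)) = u + 5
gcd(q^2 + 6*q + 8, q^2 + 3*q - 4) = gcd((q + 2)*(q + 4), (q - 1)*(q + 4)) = q + 4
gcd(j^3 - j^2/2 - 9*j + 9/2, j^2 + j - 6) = j + 3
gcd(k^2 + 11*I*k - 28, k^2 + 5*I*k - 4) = k + 4*I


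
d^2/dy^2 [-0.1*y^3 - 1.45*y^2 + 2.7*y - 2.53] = -0.6*y - 2.9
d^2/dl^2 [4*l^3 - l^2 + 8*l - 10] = 24*l - 2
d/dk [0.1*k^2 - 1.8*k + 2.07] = 0.2*k - 1.8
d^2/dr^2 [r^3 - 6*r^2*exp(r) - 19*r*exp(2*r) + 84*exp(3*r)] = -6*r^2*exp(r) - 76*r*exp(2*r) - 24*r*exp(r) + 6*r + 756*exp(3*r) - 76*exp(2*r) - 12*exp(r)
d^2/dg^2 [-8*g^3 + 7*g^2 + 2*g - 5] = 14 - 48*g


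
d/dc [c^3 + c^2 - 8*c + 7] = 3*c^2 + 2*c - 8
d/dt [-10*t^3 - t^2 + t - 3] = -30*t^2 - 2*t + 1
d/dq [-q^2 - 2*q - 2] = -2*q - 2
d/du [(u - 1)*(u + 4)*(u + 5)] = 3*u^2 + 16*u + 11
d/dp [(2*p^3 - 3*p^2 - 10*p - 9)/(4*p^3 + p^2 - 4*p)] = 2*(7*p^4 + 32*p^3 + 65*p^2 + 9*p - 18)/(p^2*(16*p^4 + 8*p^3 - 31*p^2 - 8*p + 16))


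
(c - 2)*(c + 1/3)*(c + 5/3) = c^3 - 31*c/9 - 10/9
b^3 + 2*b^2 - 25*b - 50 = (b - 5)*(b + 2)*(b + 5)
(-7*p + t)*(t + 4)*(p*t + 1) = -7*p^2*t^2 - 28*p^2*t + p*t^3 + 4*p*t^2 - 7*p*t - 28*p + t^2 + 4*t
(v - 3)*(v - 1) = v^2 - 4*v + 3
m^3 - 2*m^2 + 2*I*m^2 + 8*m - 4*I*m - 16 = (m - 2)*(m - 2*I)*(m + 4*I)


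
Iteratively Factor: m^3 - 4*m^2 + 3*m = (m - 1)*(m^2 - 3*m) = m*(m - 1)*(m - 3)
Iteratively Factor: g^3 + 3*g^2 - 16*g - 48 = (g - 4)*(g^2 + 7*g + 12) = (g - 4)*(g + 3)*(g + 4)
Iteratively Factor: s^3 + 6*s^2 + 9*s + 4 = (s + 1)*(s^2 + 5*s + 4) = (s + 1)^2*(s + 4)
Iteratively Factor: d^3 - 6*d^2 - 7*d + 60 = (d - 4)*(d^2 - 2*d - 15) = (d - 4)*(d + 3)*(d - 5)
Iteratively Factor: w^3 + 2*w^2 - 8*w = (w)*(w^2 + 2*w - 8) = w*(w - 2)*(w + 4)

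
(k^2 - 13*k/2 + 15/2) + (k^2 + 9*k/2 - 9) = 2*k^2 - 2*k - 3/2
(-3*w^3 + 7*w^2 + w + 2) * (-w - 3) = 3*w^4 + 2*w^3 - 22*w^2 - 5*w - 6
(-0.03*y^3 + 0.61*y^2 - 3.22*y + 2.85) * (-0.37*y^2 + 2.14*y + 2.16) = 0.0111*y^5 - 0.2899*y^4 + 2.432*y^3 - 6.6277*y^2 - 0.8562*y + 6.156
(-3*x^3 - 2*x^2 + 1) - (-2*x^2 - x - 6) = -3*x^3 + x + 7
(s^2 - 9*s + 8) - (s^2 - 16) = 24 - 9*s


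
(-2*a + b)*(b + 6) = -2*a*b - 12*a + b^2 + 6*b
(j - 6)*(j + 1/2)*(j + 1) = j^3 - 9*j^2/2 - 17*j/2 - 3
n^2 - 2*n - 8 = (n - 4)*(n + 2)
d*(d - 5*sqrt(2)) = d^2 - 5*sqrt(2)*d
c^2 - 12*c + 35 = (c - 7)*(c - 5)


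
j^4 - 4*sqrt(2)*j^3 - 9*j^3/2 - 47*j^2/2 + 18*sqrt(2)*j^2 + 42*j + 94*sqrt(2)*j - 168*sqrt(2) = (j - 7)*(j - 3/2)*(j + 4)*(j - 4*sqrt(2))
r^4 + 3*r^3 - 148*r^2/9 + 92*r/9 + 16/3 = (r - 2)*(r - 4/3)*(r + 1/3)*(r + 6)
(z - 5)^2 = z^2 - 10*z + 25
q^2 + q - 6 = (q - 2)*(q + 3)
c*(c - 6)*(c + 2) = c^3 - 4*c^2 - 12*c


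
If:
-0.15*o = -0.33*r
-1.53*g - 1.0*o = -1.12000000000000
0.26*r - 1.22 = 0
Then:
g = -6.02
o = 10.32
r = 4.69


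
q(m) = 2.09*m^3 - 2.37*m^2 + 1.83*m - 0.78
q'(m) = 6.27*m^2 - 4.74*m + 1.83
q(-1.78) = -23.33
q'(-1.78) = 30.13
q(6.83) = 567.06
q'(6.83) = 261.94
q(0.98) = 0.70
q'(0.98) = 3.21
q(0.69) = 0.04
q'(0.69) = 1.54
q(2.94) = 37.23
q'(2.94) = 42.09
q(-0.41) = -2.07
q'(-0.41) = 4.83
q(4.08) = 109.18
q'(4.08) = 86.86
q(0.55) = -0.14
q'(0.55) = 1.12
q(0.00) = -0.78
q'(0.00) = 1.83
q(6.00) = 376.32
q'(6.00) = 199.11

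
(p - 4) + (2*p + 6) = 3*p + 2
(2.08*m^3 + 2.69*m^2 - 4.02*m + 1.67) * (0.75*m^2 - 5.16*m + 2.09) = 1.56*m^5 - 8.7153*m^4 - 12.5482*m^3 + 27.6178*m^2 - 17.019*m + 3.4903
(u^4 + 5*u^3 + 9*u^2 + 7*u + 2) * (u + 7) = u^5 + 12*u^4 + 44*u^3 + 70*u^2 + 51*u + 14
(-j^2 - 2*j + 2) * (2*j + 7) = -2*j^3 - 11*j^2 - 10*j + 14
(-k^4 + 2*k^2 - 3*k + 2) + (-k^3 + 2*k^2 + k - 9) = -k^4 - k^3 + 4*k^2 - 2*k - 7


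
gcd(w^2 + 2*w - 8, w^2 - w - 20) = w + 4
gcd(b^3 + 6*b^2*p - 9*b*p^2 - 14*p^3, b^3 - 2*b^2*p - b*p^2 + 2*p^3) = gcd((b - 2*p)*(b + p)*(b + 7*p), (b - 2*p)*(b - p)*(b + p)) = -b^2 + b*p + 2*p^2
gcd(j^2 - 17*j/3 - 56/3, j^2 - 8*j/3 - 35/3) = j + 7/3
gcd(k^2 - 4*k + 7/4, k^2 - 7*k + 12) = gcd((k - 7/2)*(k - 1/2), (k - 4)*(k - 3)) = 1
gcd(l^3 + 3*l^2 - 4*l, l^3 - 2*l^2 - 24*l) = l^2 + 4*l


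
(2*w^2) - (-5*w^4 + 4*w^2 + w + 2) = 5*w^4 - 2*w^2 - w - 2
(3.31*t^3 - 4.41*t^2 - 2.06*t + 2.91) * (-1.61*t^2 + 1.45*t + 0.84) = -5.3291*t^5 + 11.8996*t^4 - 0.2975*t^3 - 11.3765*t^2 + 2.4891*t + 2.4444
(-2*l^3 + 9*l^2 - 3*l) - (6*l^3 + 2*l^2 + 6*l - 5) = -8*l^3 + 7*l^2 - 9*l + 5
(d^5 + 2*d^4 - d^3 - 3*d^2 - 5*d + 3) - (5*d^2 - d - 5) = d^5 + 2*d^4 - d^3 - 8*d^2 - 4*d + 8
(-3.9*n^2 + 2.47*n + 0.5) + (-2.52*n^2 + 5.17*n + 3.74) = -6.42*n^2 + 7.64*n + 4.24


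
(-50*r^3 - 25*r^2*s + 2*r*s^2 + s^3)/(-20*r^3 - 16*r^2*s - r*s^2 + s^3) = (5*r + s)/(2*r + s)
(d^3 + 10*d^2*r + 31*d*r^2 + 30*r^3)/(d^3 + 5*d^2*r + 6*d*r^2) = (d + 5*r)/d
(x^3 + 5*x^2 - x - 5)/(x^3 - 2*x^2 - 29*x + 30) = (x + 1)/(x - 6)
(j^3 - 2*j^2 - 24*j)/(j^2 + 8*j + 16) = j*(j - 6)/(j + 4)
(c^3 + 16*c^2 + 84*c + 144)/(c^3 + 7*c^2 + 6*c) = (c^2 + 10*c + 24)/(c*(c + 1))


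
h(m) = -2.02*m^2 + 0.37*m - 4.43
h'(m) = 0.37 - 4.04*m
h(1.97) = -11.54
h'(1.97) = -7.59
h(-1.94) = -12.75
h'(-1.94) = 8.21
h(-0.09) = -4.48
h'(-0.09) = 0.73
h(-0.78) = -5.95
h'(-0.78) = 3.52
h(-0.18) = -4.56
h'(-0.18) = 1.10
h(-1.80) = -11.64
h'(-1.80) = 7.64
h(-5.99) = -79.12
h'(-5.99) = 24.57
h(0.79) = -5.40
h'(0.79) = -2.82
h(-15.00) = -464.48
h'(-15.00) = 60.97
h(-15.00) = -464.48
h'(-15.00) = 60.97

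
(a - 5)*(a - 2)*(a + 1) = a^3 - 6*a^2 + 3*a + 10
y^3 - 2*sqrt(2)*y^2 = y^2*(y - 2*sqrt(2))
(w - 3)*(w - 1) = w^2 - 4*w + 3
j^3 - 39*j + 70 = (j - 5)*(j - 2)*(j + 7)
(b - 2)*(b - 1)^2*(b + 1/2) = b^4 - 7*b^3/2 + 3*b^2 + b/2 - 1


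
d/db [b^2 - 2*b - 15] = 2*b - 2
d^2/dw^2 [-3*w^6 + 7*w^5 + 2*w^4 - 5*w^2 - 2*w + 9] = -90*w^4 + 140*w^3 + 24*w^2 - 10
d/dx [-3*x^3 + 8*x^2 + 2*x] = -9*x^2 + 16*x + 2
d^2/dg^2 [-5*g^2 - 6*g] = -10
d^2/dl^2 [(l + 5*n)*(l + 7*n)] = 2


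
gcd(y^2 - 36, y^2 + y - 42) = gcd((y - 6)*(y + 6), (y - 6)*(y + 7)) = y - 6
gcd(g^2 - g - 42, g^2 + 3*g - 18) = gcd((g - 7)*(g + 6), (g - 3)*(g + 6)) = g + 6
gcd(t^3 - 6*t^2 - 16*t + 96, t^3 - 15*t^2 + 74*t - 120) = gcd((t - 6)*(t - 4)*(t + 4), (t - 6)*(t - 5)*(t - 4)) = t^2 - 10*t + 24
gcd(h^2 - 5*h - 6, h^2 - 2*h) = 1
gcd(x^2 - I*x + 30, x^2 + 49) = 1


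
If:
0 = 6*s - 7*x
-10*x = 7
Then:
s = -49/60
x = -7/10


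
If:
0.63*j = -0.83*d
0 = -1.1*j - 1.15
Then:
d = 0.79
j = -1.05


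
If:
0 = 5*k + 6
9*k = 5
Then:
No Solution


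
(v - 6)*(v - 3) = v^2 - 9*v + 18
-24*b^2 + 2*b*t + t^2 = (-4*b + t)*(6*b + t)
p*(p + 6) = p^2 + 6*p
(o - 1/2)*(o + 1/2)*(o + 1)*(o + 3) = o^4 + 4*o^3 + 11*o^2/4 - o - 3/4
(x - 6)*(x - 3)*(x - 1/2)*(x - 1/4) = x^4 - 39*x^3/4 + 199*x^2/8 - 117*x/8 + 9/4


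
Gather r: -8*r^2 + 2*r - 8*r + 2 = -8*r^2 - 6*r + 2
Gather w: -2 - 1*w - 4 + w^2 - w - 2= w^2 - 2*w - 8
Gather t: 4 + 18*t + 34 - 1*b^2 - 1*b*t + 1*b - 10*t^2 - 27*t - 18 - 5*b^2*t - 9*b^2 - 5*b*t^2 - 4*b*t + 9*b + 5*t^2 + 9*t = -10*b^2 + 10*b + t^2*(-5*b - 5) + t*(-5*b^2 - 5*b) + 20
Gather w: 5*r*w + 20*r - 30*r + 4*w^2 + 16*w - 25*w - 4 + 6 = -10*r + 4*w^2 + w*(5*r - 9) + 2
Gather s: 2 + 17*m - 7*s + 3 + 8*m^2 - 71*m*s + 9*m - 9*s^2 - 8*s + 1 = 8*m^2 + 26*m - 9*s^2 + s*(-71*m - 15) + 6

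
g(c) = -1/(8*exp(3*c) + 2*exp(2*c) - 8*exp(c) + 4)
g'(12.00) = 0.00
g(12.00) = 0.00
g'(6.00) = 0.00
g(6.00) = 0.00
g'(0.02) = 0.52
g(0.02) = -0.16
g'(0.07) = 0.44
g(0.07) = -0.13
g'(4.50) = 0.00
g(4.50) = -0.00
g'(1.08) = 0.02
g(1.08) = -0.00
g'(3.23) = 0.00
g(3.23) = -0.00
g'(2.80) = 0.00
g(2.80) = -0.00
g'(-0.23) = 0.96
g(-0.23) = -0.34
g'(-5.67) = -0.00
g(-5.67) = -0.25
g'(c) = -(-24*exp(3*c) - 4*exp(2*c) + 8*exp(c))/(8*exp(3*c) + 2*exp(2*c) - 8*exp(c) + 4)^2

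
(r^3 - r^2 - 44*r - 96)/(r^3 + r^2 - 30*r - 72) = (r - 8)/(r - 6)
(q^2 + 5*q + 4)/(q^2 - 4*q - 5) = (q + 4)/(q - 5)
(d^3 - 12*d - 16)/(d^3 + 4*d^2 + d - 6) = (d^2 - 2*d - 8)/(d^2 + 2*d - 3)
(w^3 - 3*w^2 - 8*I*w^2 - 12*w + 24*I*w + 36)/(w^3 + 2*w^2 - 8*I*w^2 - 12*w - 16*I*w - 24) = (w - 3)/(w + 2)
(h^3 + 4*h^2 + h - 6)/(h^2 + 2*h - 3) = h + 2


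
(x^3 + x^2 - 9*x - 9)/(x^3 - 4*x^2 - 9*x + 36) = (x + 1)/(x - 4)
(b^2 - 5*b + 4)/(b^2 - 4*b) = (b - 1)/b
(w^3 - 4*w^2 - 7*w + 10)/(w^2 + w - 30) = (w^2 + w - 2)/(w + 6)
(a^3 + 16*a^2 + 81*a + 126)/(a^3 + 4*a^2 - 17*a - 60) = (a^2 + 13*a + 42)/(a^2 + a - 20)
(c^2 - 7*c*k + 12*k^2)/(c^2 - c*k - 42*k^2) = (-c^2 + 7*c*k - 12*k^2)/(-c^2 + c*k + 42*k^2)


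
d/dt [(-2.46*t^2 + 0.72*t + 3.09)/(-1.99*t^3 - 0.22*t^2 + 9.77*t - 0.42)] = (-4.8954*t^4 + 2.8656*t^3 - 5.4285*t^2 + 3.426*t - 30.4917)/(3.9601*t^6 + 0.8756*t^5 - 38.8362*t^4 - 2.6272*t^3 + 95.6377*t^2 - 8.2068*t + 0.1764)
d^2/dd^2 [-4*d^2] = -8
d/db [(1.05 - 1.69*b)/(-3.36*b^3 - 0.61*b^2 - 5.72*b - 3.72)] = (-11.3568*b^3 + 9.5531*b^2 + 1.281*b + 12.2928)/(11.2896*b^6 + 4.0992*b^5 + 38.8105*b^4 + 31.9768*b^3 + 37.2568*b^2 + 42.5568*b + 13.8384)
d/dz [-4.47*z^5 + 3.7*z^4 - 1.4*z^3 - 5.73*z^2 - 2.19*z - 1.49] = -22.35*z^4 + 14.8*z^3 - 4.2*z^2 - 11.46*z - 2.19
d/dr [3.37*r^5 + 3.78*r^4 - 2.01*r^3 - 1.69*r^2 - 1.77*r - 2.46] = 16.85*r^4 + 15.12*r^3 - 6.03*r^2 - 3.38*r - 1.77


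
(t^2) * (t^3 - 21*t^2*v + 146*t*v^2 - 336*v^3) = t^5 - 21*t^4*v + 146*t^3*v^2 - 336*t^2*v^3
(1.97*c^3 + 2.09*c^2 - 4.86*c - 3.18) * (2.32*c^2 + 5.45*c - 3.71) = 4.5704*c^5 + 15.5853*c^4 - 7.1934*c^3 - 41.6185*c^2 + 0.699599999999997*c + 11.7978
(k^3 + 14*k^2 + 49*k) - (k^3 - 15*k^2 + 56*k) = 29*k^2 - 7*k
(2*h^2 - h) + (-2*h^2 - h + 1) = 1 - 2*h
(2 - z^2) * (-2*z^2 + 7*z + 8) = 2*z^4 - 7*z^3 - 12*z^2 + 14*z + 16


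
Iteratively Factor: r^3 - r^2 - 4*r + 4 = (r - 1)*(r^2 - 4) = (r - 2)*(r - 1)*(r + 2)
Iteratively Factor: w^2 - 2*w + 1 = (w - 1)*(w - 1)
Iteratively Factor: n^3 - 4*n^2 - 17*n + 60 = (n - 3)*(n^2 - n - 20) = (n - 5)*(n - 3)*(n + 4)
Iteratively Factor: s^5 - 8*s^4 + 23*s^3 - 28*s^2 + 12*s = (s - 1)*(s^4 - 7*s^3 + 16*s^2 - 12*s) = s*(s - 1)*(s^3 - 7*s^2 + 16*s - 12) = s*(s - 2)*(s - 1)*(s^2 - 5*s + 6) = s*(s - 2)^2*(s - 1)*(s - 3)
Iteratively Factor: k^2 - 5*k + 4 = (k - 1)*(k - 4)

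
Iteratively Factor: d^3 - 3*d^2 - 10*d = (d - 5)*(d^2 + 2*d) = (d - 5)*(d + 2)*(d)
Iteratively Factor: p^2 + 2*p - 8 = (p + 4)*(p - 2)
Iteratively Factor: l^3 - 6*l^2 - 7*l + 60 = (l + 3)*(l^2 - 9*l + 20) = (l - 5)*(l + 3)*(l - 4)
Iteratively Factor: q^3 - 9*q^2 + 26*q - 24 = (q - 4)*(q^2 - 5*q + 6) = (q - 4)*(q - 3)*(q - 2)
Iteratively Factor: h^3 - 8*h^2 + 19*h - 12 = (h - 4)*(h^2 - 4*h + 3) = (h - 4)*(h - 1)*(h - 3)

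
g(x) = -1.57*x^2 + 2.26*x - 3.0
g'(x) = 2.26 - 3.14*x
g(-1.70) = -11.38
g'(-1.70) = 7.60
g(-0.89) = -6.25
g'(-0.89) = 5.05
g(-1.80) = -12.15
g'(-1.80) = 7.91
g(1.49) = -3.12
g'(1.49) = -2.42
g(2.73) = -8.53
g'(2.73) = -6.31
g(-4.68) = -47.96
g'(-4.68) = 16.96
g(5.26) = -34.55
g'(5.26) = -14.26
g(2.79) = -8.92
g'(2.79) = -6.50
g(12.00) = -201.96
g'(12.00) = -35.42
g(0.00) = -3.00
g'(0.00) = 2.26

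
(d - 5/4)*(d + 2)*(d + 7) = d^3 + 31*d^2/4 + 11*d/4 - 35/2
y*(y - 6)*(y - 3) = y^3 - 9*y^2 + 18*y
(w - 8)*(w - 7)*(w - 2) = w^3 - 17*w^2 + 86*w - 112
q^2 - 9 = (q - 3)*(q + 3)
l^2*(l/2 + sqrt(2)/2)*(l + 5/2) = l^4/2 + sqrt(2)*l^3/2 + 5*l^3/4 + 5*sqrt(2)*l^2/4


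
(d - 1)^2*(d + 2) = d^3 - 3*d + 2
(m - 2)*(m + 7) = m^2 + 5*m - 14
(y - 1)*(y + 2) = y^2 + y - 2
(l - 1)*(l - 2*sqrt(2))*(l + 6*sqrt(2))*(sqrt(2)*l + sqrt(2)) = sqrt(2)*l^4 + 8*l^3 - 25*sqrt(2)*l^2 - 8*l + 24*sqrt(2)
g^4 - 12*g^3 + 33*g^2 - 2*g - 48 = (g - 8)*(g - 3)*(g - 2)*(g + 1)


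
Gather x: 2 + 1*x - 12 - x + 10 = 0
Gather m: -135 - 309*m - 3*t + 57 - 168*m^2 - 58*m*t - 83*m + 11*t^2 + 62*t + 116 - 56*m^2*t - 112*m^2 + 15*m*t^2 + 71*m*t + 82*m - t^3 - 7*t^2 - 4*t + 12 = m^2*(-56*t - 280) + m*(15*t^2 + 13*t - 310) - t^3 + 4*t^2 + 55*t + 50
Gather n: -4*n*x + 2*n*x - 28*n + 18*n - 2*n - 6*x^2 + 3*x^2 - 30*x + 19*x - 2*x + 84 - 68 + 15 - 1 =n*(-2*x - 12) - 3*x^2 - 13*x + 30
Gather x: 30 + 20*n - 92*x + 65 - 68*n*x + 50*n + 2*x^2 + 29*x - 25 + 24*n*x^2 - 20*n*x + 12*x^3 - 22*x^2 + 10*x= 70*n + 12*x^3 + x^2*(24*n - 20) + x*(-88*n - 53) + 70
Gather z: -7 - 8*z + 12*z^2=12*z^2 - 8*z - 7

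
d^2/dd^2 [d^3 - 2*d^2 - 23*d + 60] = 6*d - 4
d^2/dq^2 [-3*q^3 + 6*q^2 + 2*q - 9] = 12 - 18*q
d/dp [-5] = 0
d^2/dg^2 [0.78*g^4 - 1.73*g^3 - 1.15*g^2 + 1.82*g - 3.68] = 9.36*g^2 - 10.38*g - 2.3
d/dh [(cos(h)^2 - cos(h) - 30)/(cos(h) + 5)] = -sin(h)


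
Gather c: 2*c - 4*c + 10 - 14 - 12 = -2*c - 16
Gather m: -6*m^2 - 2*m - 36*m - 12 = -6*m^2 - 38*m - 12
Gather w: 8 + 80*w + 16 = 80*w + 24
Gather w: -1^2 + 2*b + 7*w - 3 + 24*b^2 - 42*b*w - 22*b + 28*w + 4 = 24*b^2 - 20*b + w*(35 - 42*b)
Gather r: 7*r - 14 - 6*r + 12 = r - 2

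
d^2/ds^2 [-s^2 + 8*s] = -2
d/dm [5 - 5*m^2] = -10*m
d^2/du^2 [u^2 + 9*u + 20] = 2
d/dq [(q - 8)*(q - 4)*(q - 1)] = 3*q^2 - 26*q + 44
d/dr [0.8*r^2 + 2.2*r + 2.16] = 1.6*r + 2.2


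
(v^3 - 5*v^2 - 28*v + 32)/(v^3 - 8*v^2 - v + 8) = (v + 4)/(v + 1)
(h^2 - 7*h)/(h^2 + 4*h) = (h - 7)/(h + 4)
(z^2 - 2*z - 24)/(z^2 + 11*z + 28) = (z - 6)/(z + 7)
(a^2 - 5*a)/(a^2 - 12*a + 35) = a/(a - 7)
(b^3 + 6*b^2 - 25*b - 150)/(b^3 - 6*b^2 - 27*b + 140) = (b^2 + b - 30)/(b^2 - 11*b + 28)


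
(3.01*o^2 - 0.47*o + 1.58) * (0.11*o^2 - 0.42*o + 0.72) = 0.3311*o^4 - 1.3159*o^3 + 2.5384*o^2 - 1.002*o + 1.1376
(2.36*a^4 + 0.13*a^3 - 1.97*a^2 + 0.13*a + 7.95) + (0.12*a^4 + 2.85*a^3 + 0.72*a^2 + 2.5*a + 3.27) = 2.48*a^4 + 2.98*a^3 - 1.25*a^2 + 2.63*a + 11.22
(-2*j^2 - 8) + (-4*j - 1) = -2*j^2 - 4*j - 9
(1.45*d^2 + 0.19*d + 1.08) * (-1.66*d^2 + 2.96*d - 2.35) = -2.407*d^4 + 3.9766*d^3 - 4.6379*d^2 + 2.7503*d - 2.538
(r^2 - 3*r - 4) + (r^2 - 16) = 2*r^2 - 3*r - 20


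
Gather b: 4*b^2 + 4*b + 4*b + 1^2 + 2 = 4*b^2 + 8*b + 3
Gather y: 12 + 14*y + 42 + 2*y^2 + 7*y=2*y^2 + 21*y + 54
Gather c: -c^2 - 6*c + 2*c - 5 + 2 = -c^2 - 4*c - 3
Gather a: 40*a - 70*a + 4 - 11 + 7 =-30*a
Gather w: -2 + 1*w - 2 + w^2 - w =w^2 - 4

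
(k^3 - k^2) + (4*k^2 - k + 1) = k^3 + 3*k^2 - k + 1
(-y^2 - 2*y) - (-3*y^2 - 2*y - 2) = 2*y^2 + 2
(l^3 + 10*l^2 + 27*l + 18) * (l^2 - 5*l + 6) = l^5 + 5*l^4 - 17*l^3 - 57*l^2 + 72*l + 108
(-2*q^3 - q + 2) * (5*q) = -10*q^4 - 5*q^2 + 10*q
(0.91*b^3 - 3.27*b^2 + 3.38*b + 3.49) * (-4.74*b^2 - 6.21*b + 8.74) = -4.3134*b^5 + 9.8487*b^4 + 12.2389*b^3 - 66.1122*b^2 + 7.8683*b + 30.5026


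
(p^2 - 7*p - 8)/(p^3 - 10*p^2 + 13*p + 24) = 1/(p - 3)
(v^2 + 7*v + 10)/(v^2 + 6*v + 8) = (v + 5)/(v + 4)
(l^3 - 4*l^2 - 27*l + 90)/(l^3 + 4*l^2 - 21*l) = (l^2 - l - 30)/(l*(l + 7))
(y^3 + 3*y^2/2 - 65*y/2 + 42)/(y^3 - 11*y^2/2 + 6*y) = (y + 7)/y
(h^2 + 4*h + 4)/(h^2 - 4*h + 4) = (h^2 + 4*h + 4)/(h^2 - 4*h + 4)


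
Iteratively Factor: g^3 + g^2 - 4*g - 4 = (g + 1)*(g^2 - 4) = (g - 2)*(g + 1)*(g + 2)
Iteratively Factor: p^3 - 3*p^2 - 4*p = (p - 4)*(p^2 + p) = (p - 4)*(p + 1)*(p)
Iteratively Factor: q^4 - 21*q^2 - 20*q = (q + 1)*(q^3 - q^2 - 20*q) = (q + 1)*(q + 4)*(q^2 - 5*q) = (q - 5)*(q + 1)*(q + 4)*(q)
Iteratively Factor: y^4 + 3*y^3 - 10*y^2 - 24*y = (y + 2)*(y^3 + y^2 - 12*y) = (y - 3)*(y + 2)*(y^2 + 4*y) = (y - 3)*(y + 2)*(y + 4)*(y)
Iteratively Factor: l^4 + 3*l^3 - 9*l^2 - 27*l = (l - 3)*(l^3 + 6*l^2 + 9*l) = (l - 3)*(l + 3)*(l^2 + 3*l) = (l - 3)*(l + 3)^2*(l)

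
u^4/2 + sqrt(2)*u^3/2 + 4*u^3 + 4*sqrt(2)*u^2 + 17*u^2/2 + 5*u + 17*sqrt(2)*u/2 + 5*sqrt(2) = (u/2 + 1/2)*(u + 2)*(u + 5)*(u + sqrt(2))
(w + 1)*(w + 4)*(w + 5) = w^3 + 10*w^2 + 29*w + 20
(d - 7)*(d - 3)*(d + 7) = d^3 - 3*d^2 - 49*d + 147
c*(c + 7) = c^2 + 7*c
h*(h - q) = h^2 - h*q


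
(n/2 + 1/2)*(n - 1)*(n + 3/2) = n^3/2 + 3*n^2/4 - n/2 - 3/4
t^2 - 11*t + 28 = (t - 7)*(t - 4)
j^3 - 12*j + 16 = (j - 2)^2*(j + 4)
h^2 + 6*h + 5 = (h + 1)*(h + 5)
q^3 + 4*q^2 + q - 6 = (q - 1)*(q + 2)*(q + 3)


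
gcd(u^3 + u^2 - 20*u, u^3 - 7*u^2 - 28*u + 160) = u^2 + u - 20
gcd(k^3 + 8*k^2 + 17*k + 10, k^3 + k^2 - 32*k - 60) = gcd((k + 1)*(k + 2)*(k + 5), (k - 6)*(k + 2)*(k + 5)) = k^2 + 7*k + 10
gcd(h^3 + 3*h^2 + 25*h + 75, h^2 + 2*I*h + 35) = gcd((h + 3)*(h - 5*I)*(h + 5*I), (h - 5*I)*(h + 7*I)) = h - 5*I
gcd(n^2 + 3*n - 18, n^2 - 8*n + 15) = n - 3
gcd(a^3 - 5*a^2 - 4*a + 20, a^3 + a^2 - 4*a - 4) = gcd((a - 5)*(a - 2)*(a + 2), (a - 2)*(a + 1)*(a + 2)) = a^2 - 4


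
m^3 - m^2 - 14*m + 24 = (m - 3)*(m - 2)*(m + 4)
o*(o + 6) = o^2 + 6*o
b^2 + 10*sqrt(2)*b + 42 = (b + 3*sqrt(2))*(b + 7*sqrt(2))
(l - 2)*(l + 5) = l^2 + 3*l - 10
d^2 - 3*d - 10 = (d - 5)*(d + 2)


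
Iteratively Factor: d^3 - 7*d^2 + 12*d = (d)*(d^2 - 7*d + 12) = d*(d - 3)*(d - 4)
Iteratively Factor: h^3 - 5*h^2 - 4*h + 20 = (h + 2)*(h^2 - 7*h + 10) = (h - 5)*(h + 2)*(h - 2)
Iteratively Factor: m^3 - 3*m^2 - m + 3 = (m - 3)*(m^2 - 1) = (m - 3)*(m + 1)*(m - 1)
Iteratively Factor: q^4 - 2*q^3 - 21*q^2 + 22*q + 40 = (q - 2)*(q^3 - 21*q - 20) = (q - 5)*(q - 2)*(q^2 + 5*q + 4) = (q - 5)*(q - 2)*(q + 1)*(q + 4)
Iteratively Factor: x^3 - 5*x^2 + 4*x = (x - 4)*(x^2 - x) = (x - 4)*(x - 1)*(x)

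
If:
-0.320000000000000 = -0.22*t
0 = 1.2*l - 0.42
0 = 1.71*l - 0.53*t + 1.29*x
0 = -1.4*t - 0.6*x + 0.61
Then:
No Solution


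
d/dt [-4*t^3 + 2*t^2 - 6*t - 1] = -12*t^2 + 4*t - 6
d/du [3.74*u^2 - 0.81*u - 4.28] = 7.48*u - 0.81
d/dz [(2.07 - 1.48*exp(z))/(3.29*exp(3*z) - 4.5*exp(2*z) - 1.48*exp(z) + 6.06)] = (9.7384*exp(3*z) - 27.0909*exp(2*z) + 18.63*exp(z) - 5.9052)*exp(z)/(10.8241*exp(6*z) - 29.61*exp(5*z) + 10.5116*exp(4*z) + 53.1948*exp(3*z) - 52.3496*exp(2*z) - 17.9376*exp(z) + 36.7236)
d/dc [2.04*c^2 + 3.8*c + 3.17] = 4.08*c + 3.8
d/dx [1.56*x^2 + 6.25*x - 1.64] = 3.12*x + 6.25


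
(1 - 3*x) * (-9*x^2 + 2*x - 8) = 27*x^3 - 15*x^2 + 26*x - 8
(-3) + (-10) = -13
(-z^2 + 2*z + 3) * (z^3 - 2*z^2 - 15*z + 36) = -z^5 + 4*z^4 + 14*z^3 - 72*z^2 + 27*z + 108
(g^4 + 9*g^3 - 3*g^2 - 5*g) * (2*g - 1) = 2*g^5 + 17*g^4 - 15*g^3 - 7*g^2 + 5*g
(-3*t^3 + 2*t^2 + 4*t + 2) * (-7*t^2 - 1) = 21*t^5 - 14*t^4 - 25*t^3 - 16*t^2 - 4*t - 2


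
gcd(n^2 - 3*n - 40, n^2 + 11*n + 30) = n + 5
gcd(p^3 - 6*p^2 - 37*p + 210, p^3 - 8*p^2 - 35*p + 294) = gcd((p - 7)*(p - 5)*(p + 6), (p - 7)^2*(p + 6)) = p^2 - p - 42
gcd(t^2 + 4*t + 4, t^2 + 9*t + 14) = t + 2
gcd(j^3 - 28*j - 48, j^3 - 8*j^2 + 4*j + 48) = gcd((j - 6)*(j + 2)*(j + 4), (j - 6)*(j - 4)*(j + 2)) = j^2 - 4*j - 12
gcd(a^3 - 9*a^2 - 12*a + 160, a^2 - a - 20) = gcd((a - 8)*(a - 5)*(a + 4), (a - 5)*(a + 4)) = a^2 - a - 20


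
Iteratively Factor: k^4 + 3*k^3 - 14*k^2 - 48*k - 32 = (k + 4)*(k^3 - k^2 - 10*k - 8) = (k + 2)*(k + 4)*(k^2 - 3*k - 4) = (k + 1)*(k + 2)*(k + 4)*(k - 4)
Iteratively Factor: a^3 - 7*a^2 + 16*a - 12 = (a - 2)*(a^2 - 5*a + 6) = (a - 3)*(a - 2)*(a - 2)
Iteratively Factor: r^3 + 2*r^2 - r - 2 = (r + 1)*(r^2 + r - 2) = (r - 1)*(r + 1)*(r + 2)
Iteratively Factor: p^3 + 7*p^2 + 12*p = (p + 3)*(p^2 + 4*p) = p*(p + 3)*(p + 4)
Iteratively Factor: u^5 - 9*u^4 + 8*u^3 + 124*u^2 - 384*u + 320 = (u - 2)*(u^4 - 7*u^3 - 6*u^2 + 112*u - 160) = (u - 4)*(u - 2)*(u^3 - 3*u^2 - 18*u + 40) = (u - 4)*(u - 2)^2*(u^2 - u - 20) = (u - 4)*(u - 2)^2*(u + 4)*(u - 5)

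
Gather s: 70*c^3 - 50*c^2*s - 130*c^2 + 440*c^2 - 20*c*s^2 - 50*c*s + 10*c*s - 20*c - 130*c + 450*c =70*c^3 + 310*c^2 - 20*c*s^2 + 300*c + s*(-50*c^2 - 40*c)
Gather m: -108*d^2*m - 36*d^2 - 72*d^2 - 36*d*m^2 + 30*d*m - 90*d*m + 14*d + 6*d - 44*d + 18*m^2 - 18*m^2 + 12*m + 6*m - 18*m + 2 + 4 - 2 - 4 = -108*d^2 - 36*d*m^2 - 24*d + m*(-108*d^2 - 60*d)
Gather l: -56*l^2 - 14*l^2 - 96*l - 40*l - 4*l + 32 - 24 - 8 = -70*l^2 - 140*l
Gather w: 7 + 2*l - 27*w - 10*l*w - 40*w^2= 2*l - 40*w^2 + w*(-10*l - 27) + 7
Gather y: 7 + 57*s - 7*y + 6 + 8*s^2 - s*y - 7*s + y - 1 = 8*s^2 + 50*s + y*(-s - 6) + 12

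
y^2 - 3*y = y*(y - 3)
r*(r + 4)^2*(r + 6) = r^4 + 14*r^3 + 64*r^2 + 96*r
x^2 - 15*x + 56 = (x - 8)*(x - 7)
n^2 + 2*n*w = n*(n + 2*w)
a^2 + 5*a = a*(a + 5)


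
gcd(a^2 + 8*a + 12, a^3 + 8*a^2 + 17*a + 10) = a + 2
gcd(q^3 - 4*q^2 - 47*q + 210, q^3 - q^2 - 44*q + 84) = q^2 + q - 42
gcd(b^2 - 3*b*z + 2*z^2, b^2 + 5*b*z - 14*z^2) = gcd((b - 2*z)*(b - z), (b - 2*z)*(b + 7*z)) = -b + 2*z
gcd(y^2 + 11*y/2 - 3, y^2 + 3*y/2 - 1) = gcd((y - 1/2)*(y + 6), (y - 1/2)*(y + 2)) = y - 1/2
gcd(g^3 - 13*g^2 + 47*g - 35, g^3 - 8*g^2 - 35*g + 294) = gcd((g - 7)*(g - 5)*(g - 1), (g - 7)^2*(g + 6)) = g - 7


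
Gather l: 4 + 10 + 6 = 20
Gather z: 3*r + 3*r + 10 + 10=6*r + 20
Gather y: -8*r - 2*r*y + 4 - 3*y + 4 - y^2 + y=-8*r - y^2 + y*(-2*r - 2) + 8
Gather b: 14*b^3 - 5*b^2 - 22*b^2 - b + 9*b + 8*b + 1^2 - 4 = 14*b^3 - 27*b^2 + 16*b - 3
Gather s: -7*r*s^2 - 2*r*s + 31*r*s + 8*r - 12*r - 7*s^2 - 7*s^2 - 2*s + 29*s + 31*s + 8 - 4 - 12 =-4*r + s^2*(-7*r - 14) + s*(29*r + 58) - 8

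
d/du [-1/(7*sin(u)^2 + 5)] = 28*sin(2*u)/(17 - 7*cos(2*u))^2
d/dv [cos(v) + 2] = -sin(v)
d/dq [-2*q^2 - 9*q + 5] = -4*q - 9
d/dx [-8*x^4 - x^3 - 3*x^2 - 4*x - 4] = -32*x^3 - 3*x^2 - 6*x - 4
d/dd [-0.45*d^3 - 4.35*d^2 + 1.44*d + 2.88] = -1.35*d^2 - 8.7*d + 1.44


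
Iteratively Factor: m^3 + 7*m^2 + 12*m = (m + 3)*(m^2 + 4*m) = (m + 3)*(m + 4)*(m)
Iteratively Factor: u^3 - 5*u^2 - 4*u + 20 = (u - 2)*(u^2 - 3*u - 10) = (u - 2)*(u + 2)*(u - 5)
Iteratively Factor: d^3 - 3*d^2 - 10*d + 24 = (d - 4)*(d^2 + d - 6) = (d - 4)*(d - 2)*(d + 3)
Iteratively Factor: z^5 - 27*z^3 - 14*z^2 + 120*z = (z - 5)*(z^4 + 5*z^3 - 2*z^2 - 24*z) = z*(z - 5)*(z^3 + 5*z^2 - 2*z - 24) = z*(z - 5)*(z + 3)*(z^2 + 2*z - 8) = z*(z - 5)*(z - 2)*(z + 3)*(z + 4)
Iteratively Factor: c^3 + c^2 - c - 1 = (c + 1)*(c^2 - 1) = (c - 1)*(c + 1)*(c + 1)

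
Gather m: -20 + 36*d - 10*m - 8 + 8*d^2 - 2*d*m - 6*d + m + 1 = 8*d^2 + 30*d + m*(-2*d - 9) - 27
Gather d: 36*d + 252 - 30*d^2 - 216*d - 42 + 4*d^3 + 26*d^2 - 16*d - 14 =4*d^3 - 4*d^2 - 196*d + 196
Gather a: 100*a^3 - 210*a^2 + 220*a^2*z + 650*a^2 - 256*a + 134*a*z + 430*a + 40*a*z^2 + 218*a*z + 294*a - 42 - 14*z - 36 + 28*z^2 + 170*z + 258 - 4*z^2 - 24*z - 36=100*a^3 + a^2*(220*z + 440) + a*(40*z^2 + 352*z + 468) + 24*z^2 + 132*z + 144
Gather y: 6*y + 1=6*y + 1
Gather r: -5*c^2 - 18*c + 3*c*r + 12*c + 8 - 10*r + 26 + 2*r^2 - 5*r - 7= -5*c^2 - 6*c + 2*r^2 + r*(3*c - 15) + 27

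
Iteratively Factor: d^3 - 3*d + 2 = (d - 1)*(d^2 + d - 2) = (d - 1)*(d + 2)*(d - 1)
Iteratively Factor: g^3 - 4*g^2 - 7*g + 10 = (g + 2)*(g^2 - 6*g + 5) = (g - 1)*(g + 2)*(g - 5)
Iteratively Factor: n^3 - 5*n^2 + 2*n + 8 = (n + 1)*(n^2 - 6*n + 8) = (n - 4)*(n + 1)*(n - 2)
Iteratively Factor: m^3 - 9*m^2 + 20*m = (m)*(m^2 - 9*m + 20) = m*(m - 4)*(m - 5)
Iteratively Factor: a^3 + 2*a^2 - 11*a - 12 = (a + 4)*(a^2 - 2*a - 3) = (a + 1)*(a + 4)*(a - 3)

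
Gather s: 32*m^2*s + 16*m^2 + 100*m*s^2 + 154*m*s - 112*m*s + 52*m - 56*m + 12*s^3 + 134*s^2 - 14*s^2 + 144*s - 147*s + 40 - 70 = 16*m^2 - 4*m + 12*s^3 + s^2*(100*m + 120) + s*(32*m^2 + 42*m - 3) - 30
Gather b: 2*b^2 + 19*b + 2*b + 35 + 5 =2*b^2 + 21*b + 40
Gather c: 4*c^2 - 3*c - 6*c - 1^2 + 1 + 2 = 4*c^2 - 9*c + 2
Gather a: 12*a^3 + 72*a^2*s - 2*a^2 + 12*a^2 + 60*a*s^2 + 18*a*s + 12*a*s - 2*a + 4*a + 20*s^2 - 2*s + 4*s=12*a^3 + a^2*(72*s + 10) + a*(60*s^2 + 30*s + 2) + 20*s^2 + 2*s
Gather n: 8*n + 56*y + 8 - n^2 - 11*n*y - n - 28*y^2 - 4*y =-n^2 + n*(7 - 11*y) - 28*y^2 + 52*y + 8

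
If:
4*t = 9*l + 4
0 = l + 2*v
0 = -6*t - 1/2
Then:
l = -13/27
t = -1/12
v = 13/54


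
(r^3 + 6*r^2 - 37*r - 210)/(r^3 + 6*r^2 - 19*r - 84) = (r^2 - r - 30)/(r^2 - r - 12)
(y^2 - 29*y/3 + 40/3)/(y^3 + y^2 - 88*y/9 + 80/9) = 3*(y - 8)/(3*y^2 + 8*y - 16)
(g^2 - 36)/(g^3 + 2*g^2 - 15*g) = (g^2 - 36)/(g*(g^2 + 2*g - 15))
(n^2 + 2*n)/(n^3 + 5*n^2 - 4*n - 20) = n/(n^2 + 3*n - 10)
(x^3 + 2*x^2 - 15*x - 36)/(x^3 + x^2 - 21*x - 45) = (x - 4)/(x - 5)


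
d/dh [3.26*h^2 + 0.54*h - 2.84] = 6.52*h + 0.54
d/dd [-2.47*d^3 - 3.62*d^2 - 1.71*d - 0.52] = -7.41*d^2 - 7.24*d - 1.71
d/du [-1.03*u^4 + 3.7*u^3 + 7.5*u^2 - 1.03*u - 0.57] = -4.12*u^3 + 11.1*u^2 + 15.0*u - 1.03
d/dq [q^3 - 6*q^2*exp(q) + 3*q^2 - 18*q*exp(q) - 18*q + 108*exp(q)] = -6*q^2*exp(q) + 3*q^2 - 30*q*exp(q) + 6*q + 90*exp(q) - 18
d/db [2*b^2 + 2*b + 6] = 4*b + 2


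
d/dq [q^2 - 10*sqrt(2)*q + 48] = 2*q - 10*sqrt(2)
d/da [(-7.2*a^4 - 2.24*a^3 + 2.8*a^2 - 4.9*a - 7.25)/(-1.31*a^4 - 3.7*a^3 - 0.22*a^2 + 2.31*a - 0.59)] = (23.7056*a^6 + 10.504*a^5 - 58.3002*a^4 - 67.6068*a^3 - 71.1202*a^2 - 6.494*a + 19.6385)/(1.7161*a^8 + 9.694*a^7 + 14.2664*a^6 - 4.4242*a^5 - 15.4998*a^4 + 3.3496*a^3 + 5.5957*a^2 - 2.7258*a + 0.3481)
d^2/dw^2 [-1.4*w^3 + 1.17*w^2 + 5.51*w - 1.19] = 2.34 - 8.4*w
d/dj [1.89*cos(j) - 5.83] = -1.89*sin(j)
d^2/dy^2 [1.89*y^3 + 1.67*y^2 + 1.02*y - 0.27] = 11.34*y + 3.34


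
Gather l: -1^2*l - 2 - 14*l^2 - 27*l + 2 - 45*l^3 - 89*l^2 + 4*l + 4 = -45*l^3 - 103*l^2 - 24*l + 4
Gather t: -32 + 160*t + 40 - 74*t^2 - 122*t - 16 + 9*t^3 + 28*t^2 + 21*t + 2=9*t^3 - 46*t^2 + 59*t - 6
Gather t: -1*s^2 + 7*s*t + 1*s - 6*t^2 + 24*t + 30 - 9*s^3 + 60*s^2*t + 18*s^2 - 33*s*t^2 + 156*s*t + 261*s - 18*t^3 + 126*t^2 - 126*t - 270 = -9*s^3 + 17*s^2 + 262*s - 18*t^3 + t^2*(120 - 33*s) + t*(60*s^2 + 163*s - 102) - 240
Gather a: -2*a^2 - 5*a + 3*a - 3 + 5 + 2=-2*a^2 - 2*a + 4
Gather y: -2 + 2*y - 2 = 2*y - 4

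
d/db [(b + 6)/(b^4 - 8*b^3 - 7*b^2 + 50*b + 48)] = (b^4 - 8*b^3 - 7*b^2 + 50*b - 2*(b + 6)*(2*b^3 - 12*b^2 - 7*b + 25) + 48)/(b^4 - 8*b^3 - 7*b^2 + 50*b + 48)^2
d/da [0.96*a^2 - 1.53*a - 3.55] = 1.92*a - 1.53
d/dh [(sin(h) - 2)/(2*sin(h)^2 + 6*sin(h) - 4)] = (4*sin(h) + cos(h)^2 + 3)*cos(h)/(2*(sin(h)^2 + 3*sin(h) - 2)^2)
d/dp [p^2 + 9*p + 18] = 2*p + 9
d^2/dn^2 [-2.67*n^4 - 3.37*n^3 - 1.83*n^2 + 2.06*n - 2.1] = -32.04*n^2 - 20.22*n - 3.66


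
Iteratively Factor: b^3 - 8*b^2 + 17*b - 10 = (b - 5)*(b^2 - 3*b + 2) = (b - 5)*(b - 1)*(b - 2)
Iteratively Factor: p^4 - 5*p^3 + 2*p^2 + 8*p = (p - 4)*(p^3 - p^2 - 2*p) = (p - 4)*(p + 1)*(p^2 - 2*p) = (p - 4)*(p - 2)*(p + 1)*(p)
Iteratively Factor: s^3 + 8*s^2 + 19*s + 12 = (s + 4)*(s^2 + 4*s + 3) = (s + 1)*(s + 4)*(s + 3)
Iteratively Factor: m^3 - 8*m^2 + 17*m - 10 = (m - 1)*(m^2 - 7*m + 10) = (m - 5)*(m - 1)*(m - 2)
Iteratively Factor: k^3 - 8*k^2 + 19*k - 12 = (k - 1)*(k^2 - 7*k + 12) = (k - 4)*(k - 1)*(k - 3)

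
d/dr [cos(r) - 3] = -sin(r)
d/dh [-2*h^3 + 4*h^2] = 2*h*(4 - 3*h)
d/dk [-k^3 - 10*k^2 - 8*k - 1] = -3*k^2 - 20*k - 8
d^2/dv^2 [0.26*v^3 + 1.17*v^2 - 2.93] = 1.56*v + 2.34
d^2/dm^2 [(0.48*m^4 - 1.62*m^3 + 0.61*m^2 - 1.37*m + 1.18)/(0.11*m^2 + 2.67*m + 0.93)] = (0.011616*m^6 + 0.845856*m^5 + 20.825856*m^4 - 4.087444*m^3 - 19.442658*m^2 - 5.486526*m + 24.441648)/(0.001331*m^6 + 0.096921*m^5 + 2.386296*m^4 + 20.673009*m^3 + 20.175048*m^2 + 6.927849*m + 0.804357)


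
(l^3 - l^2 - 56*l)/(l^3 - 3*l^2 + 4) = l*(l^2 - l - 56)/(l^3 - 3*l^2 + 4)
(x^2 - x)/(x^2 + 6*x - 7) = x/(x + 7)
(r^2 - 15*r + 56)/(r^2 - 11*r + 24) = (r - 7)/(r - 3)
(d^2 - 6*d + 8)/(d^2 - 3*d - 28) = (-d^2 + 6*d - 8)/(-d^2 + 3*d + 28)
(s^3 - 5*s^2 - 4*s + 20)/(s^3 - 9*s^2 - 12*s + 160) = (s^2 - 4)/(s^2 - 4*s - 32)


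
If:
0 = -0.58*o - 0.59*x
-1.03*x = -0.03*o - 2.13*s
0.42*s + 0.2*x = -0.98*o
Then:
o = 0.00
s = 0.00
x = 0.00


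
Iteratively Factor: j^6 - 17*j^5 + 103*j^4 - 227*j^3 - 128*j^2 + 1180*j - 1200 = (j + 2)*(j^5 - 19*j^4 + 141*j^3 - 509*j^2 + 890*j - 600) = (j - 3)*(j + 2)*(j^4 - 16*j^3 + 93*j^2 - 230*j + 200) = (j - 5)*(j - 3)*(j + 2)*(j^3 - 11*j^2 + 38*j - 40) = (j - 5)^2*(j - 3)*(j + 2)*(j^2 - 6*j + 8) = (j - 5)^2*(j - 3)*(j - 2)*(j + 2)*(j - 4)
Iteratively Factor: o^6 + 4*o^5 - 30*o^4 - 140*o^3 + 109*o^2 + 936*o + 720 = (o + 4)*(o^5 - 30*o^3 - 20*o^2 + 189*o + 180) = (o + 1)*(o + 4)*(o^4 - o^3 - 29*o^2 + 9*o + 180) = (o - 3)*(o + 1)*(o + 4)*(o^3 + 2*o^2 - 23*o - 60) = (o - 3)*(o + 1)*(o + 3)*(o + 4)*(o^2 - o - 20) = (o - 5)*(o - 3)*(o + 1)*(o + 3)*(o + 4)*(o + 4)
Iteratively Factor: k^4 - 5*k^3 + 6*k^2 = (k)*(k^3 - 5*k^2 + 6*k) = k^2*(k^2 - 5*k + 6) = k^2*(k - 2)*(k - 3)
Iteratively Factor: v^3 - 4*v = (v + 2)*(v^2 - 2*v) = v*(v + 2)*(v - 2)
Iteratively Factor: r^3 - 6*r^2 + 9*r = (r)*(r^2 - 6*r + 9) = r*(r - 3)*(r - 3)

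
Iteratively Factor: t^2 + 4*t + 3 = (t + 3)*(t + 1)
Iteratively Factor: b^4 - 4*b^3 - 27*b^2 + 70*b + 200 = (b + 4)*(b^3 - 8*b^2 + 5*b + 50) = (b - 5)*(b + 4)*(b^2 - 3*b - 10) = (b - 5)^2*(b + 4)*(b + 2)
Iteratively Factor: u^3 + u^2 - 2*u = (u + 2)*(u^2 - u) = (u - 1)*(u + 2)*(u)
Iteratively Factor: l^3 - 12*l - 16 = (l - 4)*(l^2 + 4*l + 4) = (l - 4)*(l + 2)*(l + 2)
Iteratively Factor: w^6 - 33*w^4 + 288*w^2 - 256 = (w - 1)*(w^5 + w^4 - 32*w^3 - 32*w^2 + 256*w + 256) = (w - 4)*(w - 1)*(w^4 + 5*w^3 - 12*w^2 - 80*w - 64) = (w - 4)*(w - 1)*(w + 1)*(w^3 + 4*w^2 - 16*w - 64) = (w - 4)^2*(w - 1)*(w + 1)*(w^2 + 8*w + 16) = (w - 4)^2*(w - 1)*(w + 1)*(w + 4)*(w + 4)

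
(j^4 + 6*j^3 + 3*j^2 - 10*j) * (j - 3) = j^5 + 3*j^4 - 15*j^3 - 19*j^2 + 30*j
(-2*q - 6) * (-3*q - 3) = 6*q^2 + 24*q + 18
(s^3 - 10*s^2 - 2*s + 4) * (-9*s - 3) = -9*s^4 + 87*s^3 + 48*s^2 - 30*s - 12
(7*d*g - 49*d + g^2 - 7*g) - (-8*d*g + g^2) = 15*d*g - 49*d - 7*g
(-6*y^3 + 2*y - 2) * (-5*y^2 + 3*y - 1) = 30*y^5 - 18*y^4 - 4*y^3 + 16*y^2 - 8*y + 2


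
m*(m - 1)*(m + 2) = m^3 + m^2 - 2*m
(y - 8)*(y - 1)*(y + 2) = y^3 - 7*y^2 - 10*y + 16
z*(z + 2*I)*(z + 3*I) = z^3 + 5*I*z^2 - 6*z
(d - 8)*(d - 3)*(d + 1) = d^3 - 10*d^2 + 13*d + 24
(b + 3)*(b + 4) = b^2 + 7*b + 12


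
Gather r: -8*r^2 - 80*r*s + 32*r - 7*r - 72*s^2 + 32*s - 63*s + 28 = -8*r^2 + r*(25 - 80*s) - 72*s^2 - 31*s + 28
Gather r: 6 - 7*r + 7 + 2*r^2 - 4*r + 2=2*r^2 - 11*r + 15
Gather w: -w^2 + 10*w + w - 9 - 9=-w^2 + 11*w - 18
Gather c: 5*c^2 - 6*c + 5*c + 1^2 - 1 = 5*c^2 - c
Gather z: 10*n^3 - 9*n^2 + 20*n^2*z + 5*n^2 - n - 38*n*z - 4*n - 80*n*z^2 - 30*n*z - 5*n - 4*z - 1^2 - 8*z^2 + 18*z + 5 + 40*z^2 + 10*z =10*n^3 - 4*n^2 - 10*n + z^2*(32 - 80*n) + z*(20*n^2 - 68*n + 24) + 4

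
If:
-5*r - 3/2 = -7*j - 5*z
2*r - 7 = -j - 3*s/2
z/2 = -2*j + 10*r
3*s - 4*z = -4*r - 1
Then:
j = -9/2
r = -3/5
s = 127/15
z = 6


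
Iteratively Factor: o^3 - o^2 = (o)*(o^2 - o) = o*(o - 1)*(o)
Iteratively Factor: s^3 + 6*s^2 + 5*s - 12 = (s - 1)*(s^2 + 7*s + 12) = (s - 1)*(s + 4)*(s + 3)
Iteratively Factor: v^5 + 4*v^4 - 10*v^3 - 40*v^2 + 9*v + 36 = (v + 4)*(v^4 - 10*v^2 + 9) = (v + 3)*(v + 4)*(v^3 - 3*v^2 - v + 3) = (v - 3)*(v + 3)*(v + 4)*(v^2 - 1) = (v - 3)*(v - 1)*(v + 3)*(v + 4)*(v + 1)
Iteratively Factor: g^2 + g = (g)*(g + 1)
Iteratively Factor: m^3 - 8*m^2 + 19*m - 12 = (m - 4)*(m^2 - 4*m + 3) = (m - 4)*(m - 1)*(m - 3)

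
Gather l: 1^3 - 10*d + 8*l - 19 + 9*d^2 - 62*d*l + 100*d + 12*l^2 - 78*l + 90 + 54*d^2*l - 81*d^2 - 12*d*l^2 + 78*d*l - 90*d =-72*d^2 + l^2*(12 - 12*d) + l*(54*d^2 + 16*d - 70) + 72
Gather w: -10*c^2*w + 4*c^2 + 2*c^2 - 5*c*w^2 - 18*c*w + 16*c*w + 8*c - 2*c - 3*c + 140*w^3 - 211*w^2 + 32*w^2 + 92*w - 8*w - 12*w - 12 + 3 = 6*c^2 + 3*c + 140*w^3 + w^2*(-5*c - 179) + w*(-10*c^2 - 2*c + 72) - 9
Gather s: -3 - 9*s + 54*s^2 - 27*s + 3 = 54*s^2 - 36*s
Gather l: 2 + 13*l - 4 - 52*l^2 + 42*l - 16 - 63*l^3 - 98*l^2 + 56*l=-63*l^3 - 150*l^2 + 111*l - 18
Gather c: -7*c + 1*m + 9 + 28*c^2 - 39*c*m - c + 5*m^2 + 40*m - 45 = 28*c^2 + c*(-39*m - 8) + 5*m^2 + 41*m - 36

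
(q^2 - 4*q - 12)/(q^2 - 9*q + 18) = (q + 2)/(q - 3)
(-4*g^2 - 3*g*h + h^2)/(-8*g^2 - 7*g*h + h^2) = (4*g - h)/(8*g - h)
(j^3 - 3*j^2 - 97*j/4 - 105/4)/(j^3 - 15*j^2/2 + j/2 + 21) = (j + 5/2)/(j - 2)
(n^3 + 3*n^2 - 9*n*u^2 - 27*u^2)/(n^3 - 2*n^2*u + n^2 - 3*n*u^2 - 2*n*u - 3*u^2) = (n^2 + 3*n*u + 3*n + 9*u)/(n^2 + n*u + n + u)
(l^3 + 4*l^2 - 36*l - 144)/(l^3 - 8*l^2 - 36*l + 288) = (l + 4)/(l - 8)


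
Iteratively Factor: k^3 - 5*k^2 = (k)*(k^2 - 5*k) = k^2*(k - 5)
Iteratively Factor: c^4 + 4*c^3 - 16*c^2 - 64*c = (c - 4)*(c^3 + 8*c^2 + 16*c) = c*(c - 4)*(c^2 + 8*c + 16) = c*(c - 4)*(c + 4)*(c + 4)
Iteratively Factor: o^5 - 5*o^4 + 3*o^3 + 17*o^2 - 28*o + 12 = (o - 2)*(o^4 - 3*o^3 - 3*o^2 + 11*o - 6) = (o - 2)*(o + 2)*(o^3 - 5*o^2 + 7*o - 3) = (o - 3)*(o - 2)*(o + 2)*(o^2 - 2*o + 1) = (o - 3)*(o - 2)*(o - 1)*(o + 2)*(o - 1)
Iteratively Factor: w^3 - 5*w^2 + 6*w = (w - 3)*(w^2 - 2*w) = (w - 3)*(w - 2)*(w)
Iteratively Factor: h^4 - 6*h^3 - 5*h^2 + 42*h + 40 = (h - 5)*(h^3 - h^2 - 10*h - 8) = (h - 5)*(h - 4)*(h^2 + 3*h + 2) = (h - 5)*(h - 4)*(h + 1)*(h + 2)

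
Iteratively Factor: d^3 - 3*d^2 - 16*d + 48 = (d + 4)*(d^2 - 7*d + 12) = (d - 3)*(d + 4)*(d - 4)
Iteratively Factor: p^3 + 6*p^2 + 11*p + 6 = (p + 1)*(p^2 + 5*p + 6) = (p + 1)*(p + 3)*(p + 2)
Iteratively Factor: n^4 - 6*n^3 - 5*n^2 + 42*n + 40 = (n + 2)*(n^3 - 8*n^2 + 11*n + 20) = (n - 5)*(n + 2)*(n^2 - 3*n - 4) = (n - 5)*(n - 4)*(n + 2)*(n + 1)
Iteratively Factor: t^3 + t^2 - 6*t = (t - 2)*(t^2 + 3*t) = t*(t - 2)*(t + 3)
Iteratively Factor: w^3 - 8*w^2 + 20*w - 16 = (w - 2)*(w^2 - 6*w + 8) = (w - 2)^2*(w - 4)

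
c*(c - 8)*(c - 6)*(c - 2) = c^4 - 16*c^3 + 76*c^2 - 96*c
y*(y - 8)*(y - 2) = y^3 - 10*y^2 + 16*y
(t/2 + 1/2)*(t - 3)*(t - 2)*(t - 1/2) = t^4/2 - 9*t^3/4 + 3*t^2/2 + 11*t/4 - 3/2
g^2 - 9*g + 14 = (g - 7)*(g - 2)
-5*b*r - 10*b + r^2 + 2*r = (-5*b + r)*(r + 2)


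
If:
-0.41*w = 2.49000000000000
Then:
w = -6.07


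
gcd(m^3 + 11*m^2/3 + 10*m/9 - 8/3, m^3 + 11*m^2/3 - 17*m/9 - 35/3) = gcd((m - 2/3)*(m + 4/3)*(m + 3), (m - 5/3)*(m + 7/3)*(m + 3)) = m + 3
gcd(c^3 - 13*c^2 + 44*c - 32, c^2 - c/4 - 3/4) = c - 1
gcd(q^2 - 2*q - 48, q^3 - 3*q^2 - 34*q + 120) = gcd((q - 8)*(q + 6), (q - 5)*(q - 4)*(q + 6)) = q + 6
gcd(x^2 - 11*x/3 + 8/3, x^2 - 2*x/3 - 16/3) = x - 8/3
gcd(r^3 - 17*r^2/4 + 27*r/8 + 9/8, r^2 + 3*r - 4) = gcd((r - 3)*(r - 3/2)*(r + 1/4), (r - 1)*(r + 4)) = 1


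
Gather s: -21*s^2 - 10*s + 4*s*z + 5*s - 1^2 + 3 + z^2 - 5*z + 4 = -21*s^2 + s*(4*z - 5) + z^2 - 5*z + 6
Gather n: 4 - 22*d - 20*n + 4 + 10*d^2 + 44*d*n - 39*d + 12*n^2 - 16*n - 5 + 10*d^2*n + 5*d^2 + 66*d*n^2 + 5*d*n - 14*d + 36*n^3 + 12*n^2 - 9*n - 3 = 15*d^2 - 75*d + 36*n^3 + n^2*(66*d + 24) + n*(10*d^2 + 49*d - 45)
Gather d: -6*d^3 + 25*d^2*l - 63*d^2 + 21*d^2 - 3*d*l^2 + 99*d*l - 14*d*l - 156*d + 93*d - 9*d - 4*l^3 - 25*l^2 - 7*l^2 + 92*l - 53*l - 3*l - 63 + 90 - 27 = -6*d^3 + d^2*(25*l - 42) + d*(-3*l^2 + 85*l - 72) - 4*l^3 - 32*l^2 + 36*l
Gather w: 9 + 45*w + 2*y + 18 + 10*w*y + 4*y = w*(10*y + 45) + 6*y + 27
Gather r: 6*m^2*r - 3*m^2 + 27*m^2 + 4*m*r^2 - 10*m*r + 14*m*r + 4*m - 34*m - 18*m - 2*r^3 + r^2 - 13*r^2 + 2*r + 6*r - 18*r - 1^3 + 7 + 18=24*m^2 - 48*m - 2*r^3 + r^2*(4*m - 12) + r*(6*m^2 + 4*m - 10) + 24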